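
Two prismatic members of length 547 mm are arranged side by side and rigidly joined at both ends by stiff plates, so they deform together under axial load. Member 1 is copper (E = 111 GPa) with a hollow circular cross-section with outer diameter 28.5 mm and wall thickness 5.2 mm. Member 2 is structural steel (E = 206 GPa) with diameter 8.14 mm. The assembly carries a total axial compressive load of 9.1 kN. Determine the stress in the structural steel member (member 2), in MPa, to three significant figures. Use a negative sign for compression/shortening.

A_1 = 380.6 mm².
A_2 = 52.04 mm².
Equal strain + equilibrium ⇒ each member carries load in proportion to AE: A₁E₁ = 42250000 N, A₂E₂ = 10720000 N, ΣAE = 52970000 N.
σ₂ = P·E₂/ΣAE = -9100·206000/52970000 = -35.39 MPa.

-35.4 MPa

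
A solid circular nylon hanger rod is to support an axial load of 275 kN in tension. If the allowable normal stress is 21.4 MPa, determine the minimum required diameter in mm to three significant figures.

Required area A ≥ P/σ_allow = 275000/21.4 = 12850 mm².
For a solid circular section, d ≥ √(4A/π) = 127.9 mm.

128 mm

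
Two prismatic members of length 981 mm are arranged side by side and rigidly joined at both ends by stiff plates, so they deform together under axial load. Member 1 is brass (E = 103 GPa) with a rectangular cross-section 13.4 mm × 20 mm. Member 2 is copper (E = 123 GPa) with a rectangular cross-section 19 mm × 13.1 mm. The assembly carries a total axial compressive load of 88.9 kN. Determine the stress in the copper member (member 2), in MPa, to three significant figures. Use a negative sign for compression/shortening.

-188 MPa

A_1 = 268 mm².
A_2 = 248.9 mm².
Equal strain + equilibrium ⇒ each member carries load in proportion to AE: A₁E₁ = 27600000 N, A₂E₂ = 30610000 N, ΣAE = 58220000 N.
σ₂ = P·E₂/ΣAE = -88900·123000/58220000 = -187.8 MPa.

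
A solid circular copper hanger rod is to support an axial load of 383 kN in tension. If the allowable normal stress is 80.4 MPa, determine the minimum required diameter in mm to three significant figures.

77.9 mm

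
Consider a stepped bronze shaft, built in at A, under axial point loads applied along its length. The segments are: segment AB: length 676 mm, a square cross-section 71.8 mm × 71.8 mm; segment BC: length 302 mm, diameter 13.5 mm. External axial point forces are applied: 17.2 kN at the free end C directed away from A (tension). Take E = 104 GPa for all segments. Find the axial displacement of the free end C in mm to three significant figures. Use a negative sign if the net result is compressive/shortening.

0.371 mm

Internal axial forces (sectioning from the free end, tension +): N_BC = 17.2 kN, N_AB = 17.2 kN.
A_AB = 5155 mm².
A_BC = 143.1 mm².
δ_AB = 17200·676/(5155·104000) = 0.02169 mm
δ_BC = 17200·302/(143.1·104000) = 0.3489 mm
δ = Σδ_i = 0.3706 mm.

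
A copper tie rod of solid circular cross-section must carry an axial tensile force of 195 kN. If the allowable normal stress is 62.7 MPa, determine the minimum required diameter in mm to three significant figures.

Required area A ≥ P/σ_allow = 195000/62.7 = 3110 mm².
For a solid circular section, d ≥ √(4A/π) = 62.93 mm.

62.9 mm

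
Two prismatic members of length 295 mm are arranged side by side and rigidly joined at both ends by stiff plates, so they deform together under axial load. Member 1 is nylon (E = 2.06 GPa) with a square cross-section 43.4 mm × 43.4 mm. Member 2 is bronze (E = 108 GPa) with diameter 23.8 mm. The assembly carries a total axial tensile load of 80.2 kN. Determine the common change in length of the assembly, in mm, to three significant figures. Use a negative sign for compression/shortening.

A_1 = 1884 mm².
A_2 = 444.9 mm².
Equal strain + equilibrium ⇒ each member carries load in proportion to AE: A₁E₁ = 3880000 N, A₂E₂ = 48050000 N, ΣAE = 51930000 N.
δ = PL/ΣAE = 80200·295/51930000 = 0.4556 mm.

0.456 mm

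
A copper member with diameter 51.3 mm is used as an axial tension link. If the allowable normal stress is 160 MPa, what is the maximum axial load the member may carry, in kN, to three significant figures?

A = 2067 mm².
P_max = σ_allow · A = 160 · 2067 = 330700 N = 330.7 kN.

331 kN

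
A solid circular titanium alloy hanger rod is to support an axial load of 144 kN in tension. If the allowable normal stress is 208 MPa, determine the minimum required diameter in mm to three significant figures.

Required area A ≥ P/σ_allow = 144000/208 = 692.3 mm².
For a solid circular section, d ≥ √(4A/π) = 29.69 mm.

29.7 mm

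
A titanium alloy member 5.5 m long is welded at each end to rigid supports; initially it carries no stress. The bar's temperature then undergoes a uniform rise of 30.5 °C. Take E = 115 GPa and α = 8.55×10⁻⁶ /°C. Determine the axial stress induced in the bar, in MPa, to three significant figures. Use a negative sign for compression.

Free thermal expansion αLΔT = 8.55e-6 · 5500 · 30.5 = 1.434 mm.
The walls impose strain ε = −(1.434)/5500 = -2.6078e-04; σ = Eε = 115000 · -2.6078e-04 = -29.99 MPa.

-30.0 MPa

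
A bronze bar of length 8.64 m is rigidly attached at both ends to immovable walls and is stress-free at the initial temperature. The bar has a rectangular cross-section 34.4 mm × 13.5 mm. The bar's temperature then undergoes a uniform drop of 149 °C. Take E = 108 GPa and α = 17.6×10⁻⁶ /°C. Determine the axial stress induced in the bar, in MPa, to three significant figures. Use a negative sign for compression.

283 MPa

Free thermal expansion αLΔT = 17.6e-6 · 8640 · -149 = -22.66 mm.
The walls impose strain ε = −(-22.66)/8640 = 2.6224e-03; σ = Eε = 108000 · 2.6224e-03 = 283.2 MPa.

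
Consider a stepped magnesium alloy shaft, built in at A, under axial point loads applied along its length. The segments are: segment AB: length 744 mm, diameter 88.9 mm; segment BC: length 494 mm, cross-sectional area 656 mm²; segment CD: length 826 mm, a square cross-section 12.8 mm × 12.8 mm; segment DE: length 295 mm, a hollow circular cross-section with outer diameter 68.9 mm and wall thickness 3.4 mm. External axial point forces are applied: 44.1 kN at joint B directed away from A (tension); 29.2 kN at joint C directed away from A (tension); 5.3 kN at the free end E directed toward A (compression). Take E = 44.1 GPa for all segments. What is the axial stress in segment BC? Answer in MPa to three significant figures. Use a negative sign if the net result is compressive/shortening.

36.4 MPa

Internal axial forces (sectioning from the free end, tension +): N_DE = -5.3 kN, N_CD = -5.3 kN, N_BC = 23.9 kN, N_AB = 68 kN.
σ_BC = N_BC/A_BC = 23900/656 = 36.43 MPa.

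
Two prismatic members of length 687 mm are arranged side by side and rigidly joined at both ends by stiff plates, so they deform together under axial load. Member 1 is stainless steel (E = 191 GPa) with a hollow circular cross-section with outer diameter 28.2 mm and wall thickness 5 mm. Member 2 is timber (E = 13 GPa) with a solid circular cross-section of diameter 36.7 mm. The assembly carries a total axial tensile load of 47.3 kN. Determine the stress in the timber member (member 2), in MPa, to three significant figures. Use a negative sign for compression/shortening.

A_1 = 364.4 mm².
A_2 = 1058 mm².
Equal strain + equilibrium ⇒ each member carries load in proportion to AE: A₁E₁ = 69610000 N, A₂E₂ = 13750000 N, ΣAE = 83360000 N.
σ₂ = P·E₂/ΣAE = 47300·13000/83360000 = 7.377 MPa.

7.38 MPa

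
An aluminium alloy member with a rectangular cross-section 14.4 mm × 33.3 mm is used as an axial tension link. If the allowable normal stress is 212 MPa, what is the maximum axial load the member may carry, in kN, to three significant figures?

102 kN

A = 479.5 mm².
P_max = σ_allow · A = 212 · 479.5 = 101700 N = 101.7 kN.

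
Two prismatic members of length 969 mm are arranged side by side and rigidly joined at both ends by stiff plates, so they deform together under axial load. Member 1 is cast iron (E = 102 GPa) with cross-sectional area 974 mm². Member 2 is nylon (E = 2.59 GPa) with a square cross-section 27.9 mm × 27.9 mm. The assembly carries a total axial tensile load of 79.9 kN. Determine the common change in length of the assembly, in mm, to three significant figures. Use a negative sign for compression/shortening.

A_2 = 778.4 mm².
Equal strain + equilibrium ⇒ each member carries load in proportion to AE: A₁E₁ = 99350000 N, A₂E₂ = 2016000 N, ΣAE = 101400000 N.
δ = PL/ΣAE = 79900·969/101400000 = 0.7638 mm.

0.764 mm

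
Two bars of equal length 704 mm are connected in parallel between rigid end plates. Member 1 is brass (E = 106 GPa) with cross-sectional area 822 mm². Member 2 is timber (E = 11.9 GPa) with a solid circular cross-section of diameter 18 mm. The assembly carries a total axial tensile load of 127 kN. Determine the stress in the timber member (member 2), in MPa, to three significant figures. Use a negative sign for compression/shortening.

A_2 = 254.5 mm².
Equal strain + equilibrium ⇒ each member carries load in proportion to AE: A₁E₁ = 87130000 N, A₂E₂ = 3028000 N, ΣAE = 90160000 N.
σ₂ = P·E₂/ΣAE = 127000·11900/90160000 = 16.76 MPa.

16.8 MPa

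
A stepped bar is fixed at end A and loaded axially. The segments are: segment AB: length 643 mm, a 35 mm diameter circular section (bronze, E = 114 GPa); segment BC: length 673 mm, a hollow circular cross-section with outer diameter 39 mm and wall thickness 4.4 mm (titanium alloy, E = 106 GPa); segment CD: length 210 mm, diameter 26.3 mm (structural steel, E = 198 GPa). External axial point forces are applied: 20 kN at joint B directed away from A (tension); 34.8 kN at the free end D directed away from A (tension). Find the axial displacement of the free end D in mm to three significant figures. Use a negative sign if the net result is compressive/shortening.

Internal axial forces (sectioning from the free end, tension +): N_CD = 34.8 kN, N_BC = 34.8 kN, N_AB = 54.8 kN.
A_AB = 962.1 mm².
A_BC = 478.3 mm².
A_CD = 543.3 mm².
δ_AB = 54800·643/(962.1·114000) = 0.3213 mm
δ_BC = 34800·673/(478.3·106000) = 0.462 mm
δ_CD = 34800·210/(543.3·198000) = 0.06794 mm
δ = Σδ_i = 0.8512 mm.

0.851 mm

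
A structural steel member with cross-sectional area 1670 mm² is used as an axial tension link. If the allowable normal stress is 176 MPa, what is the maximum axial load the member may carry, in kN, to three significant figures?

294 kN

P_max = σ_allow · A = 176 · 1670 = 293900 N = 293.9 kN.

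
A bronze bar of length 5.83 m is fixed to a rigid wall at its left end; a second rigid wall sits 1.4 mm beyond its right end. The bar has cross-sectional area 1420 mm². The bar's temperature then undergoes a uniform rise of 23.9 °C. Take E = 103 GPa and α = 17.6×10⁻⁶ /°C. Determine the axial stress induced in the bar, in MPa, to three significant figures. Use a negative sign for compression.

-18.6 MPa

Free thermal expansion αLΔT = 17.6e-6 · 5830 · 23.9 = 2.452 mm.
The walls engage after the gap closes; constrained expansion = 2.452 − 1.4 = 1.052 mm.
The walls impose strain ε = −(1.052)/5830 = -1.8050e-04; σ = Eε = 103000 · -1.8050e-04 = -18.59 MPa.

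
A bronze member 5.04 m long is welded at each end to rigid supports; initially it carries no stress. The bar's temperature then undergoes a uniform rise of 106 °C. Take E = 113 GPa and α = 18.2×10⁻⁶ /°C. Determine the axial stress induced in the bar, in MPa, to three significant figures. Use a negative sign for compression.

-218 MPa

Free thermal expansion αLΔT = 18.2e-6 · 5040 · 106 = 9.723 mm.
The walls impose strain ε = −(9.723)/5040 = -1.9292e-03; σ = Eε = 113000 · -1.9292e-03 = -218 MPa.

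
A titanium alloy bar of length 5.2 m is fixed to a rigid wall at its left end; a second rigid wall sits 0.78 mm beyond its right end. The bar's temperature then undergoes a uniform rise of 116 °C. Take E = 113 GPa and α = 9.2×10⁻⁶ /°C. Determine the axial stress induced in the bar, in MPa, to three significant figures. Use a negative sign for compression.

-104 MPa

Free thermal expansion αLΔT = 9.2e-6 · 5200 · 116 = 5.549 mm.
The walls engage after the gap closes; constrained expansion = 5.549 − 0.78 = 4.769 mm.
The walls impose strain ε = −(4.769)/5200 = -9.1720e-04; σ = Eε = 113000 · -9.1720e-04 = -103.6 MPa.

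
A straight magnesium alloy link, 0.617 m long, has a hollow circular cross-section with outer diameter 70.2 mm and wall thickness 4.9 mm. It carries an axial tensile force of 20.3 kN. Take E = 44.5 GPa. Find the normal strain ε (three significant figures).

4.54e-04

A = 1005 mm².
σ = N/A = 20.19 MPa; ε = σ/E = 20.19/44500 = 4.538e-04.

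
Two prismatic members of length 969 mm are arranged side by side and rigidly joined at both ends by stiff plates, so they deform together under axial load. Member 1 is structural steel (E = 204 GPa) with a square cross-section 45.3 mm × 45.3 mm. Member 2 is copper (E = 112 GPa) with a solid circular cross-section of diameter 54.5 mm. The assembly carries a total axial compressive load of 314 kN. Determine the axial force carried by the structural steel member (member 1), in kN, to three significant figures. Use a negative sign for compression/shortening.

-193 kN

A_1 = 2052 mm².
A_2 = 2333 mm².
Equal strain + equilibrium ⇒ each member carries load in proportion to AE: A₁E₁ = 418600000 N, A₂E₂ = 261300000 N, ΣAE = 679900000 N.
F₁ = P·A₁E₁/ΣAE = -314000·418600000/679900000 = -193300 N.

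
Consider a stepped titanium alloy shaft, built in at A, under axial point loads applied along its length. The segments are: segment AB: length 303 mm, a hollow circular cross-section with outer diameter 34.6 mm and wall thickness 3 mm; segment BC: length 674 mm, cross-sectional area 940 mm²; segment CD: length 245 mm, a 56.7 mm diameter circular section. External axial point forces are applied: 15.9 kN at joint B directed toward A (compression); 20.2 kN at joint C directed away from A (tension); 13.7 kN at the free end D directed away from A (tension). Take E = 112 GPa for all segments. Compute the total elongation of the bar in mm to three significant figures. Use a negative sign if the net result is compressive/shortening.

0.392 mm

Internal axial forces (sectioning from the free end, tension +): N_CD = 13.7 kN, N_BC = 33.9 kN, N_AB = 18 kN.
A_AB = 297.8 mm².
A_CD = 2525 mm².
δ_AB = 18000·303/(297.8·112000) = 0.1635 mm
δ_BC = 33900·674/(940·112000) = 0.217 mm
δ_CD = 13700·245/(2525·112000) = 0.01187 mm
δ = Σδ_i = 0.3924 mm.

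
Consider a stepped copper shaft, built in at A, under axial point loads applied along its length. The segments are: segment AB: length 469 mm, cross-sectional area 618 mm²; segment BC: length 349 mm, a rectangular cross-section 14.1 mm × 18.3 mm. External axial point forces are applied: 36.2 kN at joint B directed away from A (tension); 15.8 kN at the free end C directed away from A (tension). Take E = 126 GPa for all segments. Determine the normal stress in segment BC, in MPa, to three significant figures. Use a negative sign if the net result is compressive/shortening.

Internal axial forces (sectioning from the free end, tension +): N_BC = 15.8 kN, N_AB = 52 kN.
A_BC = 258 mm².
σ_BC = N_BC/A_BC = 15800/258 = 61.23 MPa.

61.2 MPa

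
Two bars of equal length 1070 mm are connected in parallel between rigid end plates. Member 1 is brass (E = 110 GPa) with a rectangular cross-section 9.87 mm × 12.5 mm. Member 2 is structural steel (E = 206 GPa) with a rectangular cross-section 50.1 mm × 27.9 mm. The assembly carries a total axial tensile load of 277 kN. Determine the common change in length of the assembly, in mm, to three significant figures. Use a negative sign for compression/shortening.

0.983 mm

A_1 = 123.4 mm².
A_2 = 1398 mm².
Equal strain + equilibrium ⇒ each member carries load in proportion to AE: A₁E₁ = 13570000 N, A₂E₂ = 287900000 N, ΣAE = 301500000 N.
δ = PL/ΣAE = 277000·1070/301500000 = 0.983 mm.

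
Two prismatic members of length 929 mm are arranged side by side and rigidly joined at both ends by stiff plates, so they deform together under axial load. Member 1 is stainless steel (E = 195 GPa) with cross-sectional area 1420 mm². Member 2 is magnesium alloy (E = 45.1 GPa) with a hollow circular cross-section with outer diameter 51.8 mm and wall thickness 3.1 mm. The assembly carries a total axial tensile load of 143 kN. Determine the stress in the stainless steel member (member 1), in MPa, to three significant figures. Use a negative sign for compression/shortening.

93.5 MPa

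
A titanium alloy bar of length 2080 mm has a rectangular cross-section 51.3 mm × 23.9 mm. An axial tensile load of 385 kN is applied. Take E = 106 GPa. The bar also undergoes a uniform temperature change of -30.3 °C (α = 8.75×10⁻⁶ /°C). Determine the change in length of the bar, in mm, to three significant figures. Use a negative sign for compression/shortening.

A = 1226 mm².
δ_mech = NL/(AE) = 385000·2080/(1226·106000) = 6.162 mm.
δ_thermal = αLΔT = 8.75e-6·2080·-30.3 = -0.5515 mm.
δ = δ_mech + δ_thermal = 5.61 mm.

5.61 mm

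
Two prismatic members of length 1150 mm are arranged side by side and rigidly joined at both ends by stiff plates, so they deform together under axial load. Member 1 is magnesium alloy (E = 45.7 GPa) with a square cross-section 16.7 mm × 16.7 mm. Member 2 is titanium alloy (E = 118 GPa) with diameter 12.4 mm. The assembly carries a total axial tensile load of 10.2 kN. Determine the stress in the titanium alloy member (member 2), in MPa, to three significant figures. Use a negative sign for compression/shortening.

44.6 MPa

A_1 = 278.9 mm².
A_2 = 120.8 mm².
Equal strain + equilibrium ⇒ each member carries load in proportion to AE: A₁E₁ = 12750000 N, A₂E₂ = 14250000 N, ΣAE = 27000000 N.
σ₂ = P·E₂/ΣAE = 10200·118000/27000000 = 44.59 MPa.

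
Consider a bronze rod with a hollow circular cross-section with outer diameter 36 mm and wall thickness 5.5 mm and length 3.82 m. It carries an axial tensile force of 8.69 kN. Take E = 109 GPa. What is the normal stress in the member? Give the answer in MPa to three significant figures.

16.5 MPa

A = 527 mm².
σ = N/A = 8690/527 = 16.49 MPa.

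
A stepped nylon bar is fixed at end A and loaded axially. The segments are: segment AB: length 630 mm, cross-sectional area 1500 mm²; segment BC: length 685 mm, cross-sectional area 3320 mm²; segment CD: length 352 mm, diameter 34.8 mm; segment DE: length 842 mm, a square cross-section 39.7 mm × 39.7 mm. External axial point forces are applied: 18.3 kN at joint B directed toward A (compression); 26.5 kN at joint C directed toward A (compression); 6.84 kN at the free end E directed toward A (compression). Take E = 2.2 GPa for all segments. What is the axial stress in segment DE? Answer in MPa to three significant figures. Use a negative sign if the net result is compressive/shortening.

Internal axial forces (sectioning from the free end, tension +): N_DE = -6.84 kN, N_CD = -6.84 kN, N_BC = -33.34 kN, N_AB = -51.64 kN.
A_DE = 1576 mm².
σ_DE = N_DE/A_DE = -6840/1576 = -4.34 MPa.

-4.34 MPa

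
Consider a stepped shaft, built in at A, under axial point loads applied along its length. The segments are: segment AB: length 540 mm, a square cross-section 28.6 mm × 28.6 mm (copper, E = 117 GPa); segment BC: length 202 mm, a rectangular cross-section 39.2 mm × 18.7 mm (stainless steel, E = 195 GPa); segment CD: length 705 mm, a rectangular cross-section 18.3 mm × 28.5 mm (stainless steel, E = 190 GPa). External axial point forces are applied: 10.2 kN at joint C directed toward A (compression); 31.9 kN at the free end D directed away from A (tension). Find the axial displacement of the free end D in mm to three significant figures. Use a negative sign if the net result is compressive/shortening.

Internal axial forces (sectioning from the free end, tension +): N_CD = 31.9 kN, N_BC = 21.7 kN, N_AB = 21.7 kN.
A_AB = 818 mm².
A_BC = 733 mm².
A_CD = 521.6 mm².
δ_AB = 21700·540/(818·117000) = 0.1224 mm
δ_BC = 21700·202/(733·195000) = 0.03067 mm
δ_CD = 31900·705/(521.6·190000) = 0.227 mm
δ = Σδ_i = 0.3801 mm.

0.380 mm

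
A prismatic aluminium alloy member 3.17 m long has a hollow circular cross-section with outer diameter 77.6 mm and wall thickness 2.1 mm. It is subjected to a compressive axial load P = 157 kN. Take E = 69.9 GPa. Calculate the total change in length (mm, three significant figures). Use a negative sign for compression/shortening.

A = 498.1 mm².
δ_mech = NL/(AE) = -157000·3170/(498.1·69900) = -14.29 mm.

-14.3 mm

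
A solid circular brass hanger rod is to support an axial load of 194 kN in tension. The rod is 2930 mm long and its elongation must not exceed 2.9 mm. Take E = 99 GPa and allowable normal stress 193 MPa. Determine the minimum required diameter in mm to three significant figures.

Required area A ≥ P/σ_allow = 194000/193 = 1005 mm².
For a solid circular section, d ≥ √(4A/π) = 35.77 mm.
Elongation limit: A ≥ PL/(Eδ_allow) = 194000·2930/(99000·2.9) = 1980 mm² ⇒ d ≥ 50.21 mm.
The elongation limit governs.

50.2 mm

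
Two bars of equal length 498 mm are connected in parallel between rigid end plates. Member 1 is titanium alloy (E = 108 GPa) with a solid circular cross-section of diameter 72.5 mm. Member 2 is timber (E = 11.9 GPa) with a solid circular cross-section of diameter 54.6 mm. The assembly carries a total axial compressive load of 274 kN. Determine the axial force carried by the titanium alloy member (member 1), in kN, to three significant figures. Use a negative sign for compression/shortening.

-258 kN

A_1 = 4128 mm².
A_2 = 2341 mm².
Equal strain + equilibrium ⇒ each member carries load in proportion to AE: A₁E₁ = 445900000 N, A₂E₂ = 27860000 N, ΣAE = 473700000 N.
F₁ = P·A₁E₁/ΣAE = -274000·445900000/473700000 = -257900 N.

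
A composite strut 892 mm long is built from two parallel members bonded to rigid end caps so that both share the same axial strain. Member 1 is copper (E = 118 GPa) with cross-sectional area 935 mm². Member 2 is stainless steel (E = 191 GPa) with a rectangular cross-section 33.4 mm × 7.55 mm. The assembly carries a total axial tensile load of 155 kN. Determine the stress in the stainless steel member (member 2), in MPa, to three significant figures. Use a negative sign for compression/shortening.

187 MPa

A_2 = 252.2 mm².
Equal strain + equilibrium ⇒ each member carries load in proportion to AE: A₁E₁ = 110300000 N, A₂E₂ = 48160000 N, ΣAE = 158500000 N.
σ₂ = P·E₂/ΣAE = 155000·191000/158500000 = 186.8 MPa.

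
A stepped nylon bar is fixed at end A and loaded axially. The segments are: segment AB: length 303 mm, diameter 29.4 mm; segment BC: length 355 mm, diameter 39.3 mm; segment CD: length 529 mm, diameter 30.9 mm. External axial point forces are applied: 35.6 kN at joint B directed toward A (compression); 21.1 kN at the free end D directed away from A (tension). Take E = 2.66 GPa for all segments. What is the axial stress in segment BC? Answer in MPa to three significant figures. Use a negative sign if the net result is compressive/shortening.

Internal axial forces (sectioning from the free end, tension +): N_CD = 21.1 kN, N_BC = 21.1 kN, N_AB = -14.5 kN.
A_BC = 1213 mm².
σ_BC = N_BC/A_BC = 21100/1213 = 17.39 MPa.

17.4 MPa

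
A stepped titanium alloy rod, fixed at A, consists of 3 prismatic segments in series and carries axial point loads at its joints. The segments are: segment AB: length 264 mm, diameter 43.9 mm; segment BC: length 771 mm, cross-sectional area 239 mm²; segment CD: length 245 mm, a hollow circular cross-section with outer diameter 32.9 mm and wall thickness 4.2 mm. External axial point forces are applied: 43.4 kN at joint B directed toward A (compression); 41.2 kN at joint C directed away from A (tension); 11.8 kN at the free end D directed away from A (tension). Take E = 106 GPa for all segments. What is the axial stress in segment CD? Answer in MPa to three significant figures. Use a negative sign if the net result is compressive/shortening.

31.2 MPa

Internal axial forces (sectioning from the free end, tension +): N_CD = 11.8 kN, N_BC = 53 kN, N_AB = 9.6 kN.
A_CD = 378.7 mm².
σ_CD = N_CD/A_CD = 11800/378.7 = 31.16 MPa.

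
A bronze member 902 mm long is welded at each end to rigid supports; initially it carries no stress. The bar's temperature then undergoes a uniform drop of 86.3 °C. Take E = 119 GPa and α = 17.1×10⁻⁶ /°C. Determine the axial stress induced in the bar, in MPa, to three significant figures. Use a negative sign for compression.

Free thermal expansion αLΔT = 17.1e-6 · 902 · -86.3 = -1.331 mm.
The walls impose strain ε = −(-1.331)/902 = 1.4757e-03; σ = Eε = 119000 · 1.4757e-03 = 175.6 MPa.

176 MPa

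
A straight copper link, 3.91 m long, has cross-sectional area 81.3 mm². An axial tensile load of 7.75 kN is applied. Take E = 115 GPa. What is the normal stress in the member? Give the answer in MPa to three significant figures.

σ = N/A = 7750/81.3 = 95.33 MPa.

95.3 MPa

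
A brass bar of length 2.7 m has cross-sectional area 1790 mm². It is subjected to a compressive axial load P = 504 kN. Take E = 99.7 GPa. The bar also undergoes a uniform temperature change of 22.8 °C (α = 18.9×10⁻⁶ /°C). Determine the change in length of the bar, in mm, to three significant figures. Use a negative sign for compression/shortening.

-6.46 mm

δ_mech = NL/(AE) = -504000·2700/(1790·99700) = -7.625 mm.
δ_thermal = αLΔT = 18.9e-6·2700·22.8 = 1.163 mm.
δ = δ_mech + δ_thermal = -6.462 mm.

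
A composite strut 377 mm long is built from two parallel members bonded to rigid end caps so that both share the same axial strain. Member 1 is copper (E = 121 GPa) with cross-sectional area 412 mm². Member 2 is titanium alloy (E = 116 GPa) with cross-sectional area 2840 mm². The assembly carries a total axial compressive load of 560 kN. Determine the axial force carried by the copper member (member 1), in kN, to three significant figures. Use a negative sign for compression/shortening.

Equal strain + equilibrium ⇒ each member carries load in proportion to AE: A₁E₁ = 49850000 N, A₂E₂ = 329400000 N, ΣAE = 379300000 N.
F₁ = P·A₁E₁/ΣAE = -560000·49850000/379300000 = -73600 N.

-73.6 kN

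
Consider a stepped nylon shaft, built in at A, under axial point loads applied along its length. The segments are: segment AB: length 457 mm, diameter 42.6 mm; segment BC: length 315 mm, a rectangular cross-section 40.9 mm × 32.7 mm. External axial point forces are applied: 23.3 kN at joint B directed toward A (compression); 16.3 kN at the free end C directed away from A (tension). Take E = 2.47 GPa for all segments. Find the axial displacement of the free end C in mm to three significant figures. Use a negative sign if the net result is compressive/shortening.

0.646 mm

Internal axial forces (sectioning from the free end, tension +): N_BC = 16.3 kN, N_AB = -7 kN.
A_AB = 1425 mm².
A_BC = 1337 mm².
δ_AB = -7000·457/(1425·2470) = -0.9087 mm
δ_BC = 16300·315/(1337·2470) = 1.554 mm
δ = Σδ_i = 0.6456 mm.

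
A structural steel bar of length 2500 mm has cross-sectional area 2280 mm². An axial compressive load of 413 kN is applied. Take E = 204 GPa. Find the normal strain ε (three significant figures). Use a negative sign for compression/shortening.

σ = N/A = -181.1 MPa; ε = σ/E = -181.1/204000 = -8.879e-04.

-8.88e-04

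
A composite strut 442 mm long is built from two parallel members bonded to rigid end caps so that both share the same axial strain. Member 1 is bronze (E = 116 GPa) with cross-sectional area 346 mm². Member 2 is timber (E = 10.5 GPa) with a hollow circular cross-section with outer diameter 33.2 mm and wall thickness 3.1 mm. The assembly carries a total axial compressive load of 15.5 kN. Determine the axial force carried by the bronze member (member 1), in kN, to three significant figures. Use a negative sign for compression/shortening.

A_2 = 293.1 mm².
Equal strain + equilibrium ⇒ each member carries load in proportion to AE: A₁E₁ = 40140000 N, A₂E₂ = 3078000 N, ΣAE = 43210000 N.
F₁ = P·A₁E₁/ΣAE = -15500·40140000/43210000 = -14400 N.

-14.4 kN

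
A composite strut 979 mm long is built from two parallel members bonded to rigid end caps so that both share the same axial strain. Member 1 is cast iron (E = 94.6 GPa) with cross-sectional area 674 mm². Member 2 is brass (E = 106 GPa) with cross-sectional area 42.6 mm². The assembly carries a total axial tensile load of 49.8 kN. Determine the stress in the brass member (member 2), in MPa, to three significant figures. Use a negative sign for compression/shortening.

77.3 MPa

Equal strain + equilibrium ⇒ each member carries load in proportion to AE: A₁E₁ = 63760000 N, A₂E₂ = 4516000 N, ΣAE = 68280000 N.
σ₂ = P·E₂/ΣAE = 49800·106000/68280000 = 77.32 MPa.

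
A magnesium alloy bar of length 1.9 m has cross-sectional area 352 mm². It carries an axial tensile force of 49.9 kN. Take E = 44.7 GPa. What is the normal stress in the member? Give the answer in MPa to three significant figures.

σ = N/A = 49900/352 = 141.8 MPa.

142 MPa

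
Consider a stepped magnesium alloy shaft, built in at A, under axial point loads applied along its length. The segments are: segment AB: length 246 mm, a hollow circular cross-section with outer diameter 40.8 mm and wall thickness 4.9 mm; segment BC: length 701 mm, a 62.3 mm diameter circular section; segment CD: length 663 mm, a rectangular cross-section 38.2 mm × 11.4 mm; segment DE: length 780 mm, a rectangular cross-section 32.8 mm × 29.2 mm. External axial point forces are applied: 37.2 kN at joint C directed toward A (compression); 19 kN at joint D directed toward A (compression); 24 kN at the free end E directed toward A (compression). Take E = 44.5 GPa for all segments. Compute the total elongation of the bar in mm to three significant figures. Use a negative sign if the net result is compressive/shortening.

-3.13 mm

Internal axial forces (sectioning from the free end, tension +): N_DE = -24 kN, N_CD = -43 kN, N_BC = -80.2 kN, N_AB = -80.2 kN.
A_AB = 552.6 mm².
A_BC = 3048 mm².
A_CD = 435.5 mm².
A_DE = 957.8 mm².
δ_AB = -80200·246/(552.6·44500) = -0.8022 mm
δ_BC = -80200·701/(3048·44500) = -0.4144 mm
δ_CD = -43000·663/(435.5·44500) = -1.471 mm
δ_DE = -24000·780/(957.8·44500) = -0.4392 mm
δ = Σδ_i = -3.127 mm.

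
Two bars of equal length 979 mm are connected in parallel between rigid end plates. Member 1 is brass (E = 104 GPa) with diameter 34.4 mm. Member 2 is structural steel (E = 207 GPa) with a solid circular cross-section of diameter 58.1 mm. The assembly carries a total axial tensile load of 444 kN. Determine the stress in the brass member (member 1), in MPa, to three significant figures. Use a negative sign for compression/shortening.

71.5 MPa

A_1 = 929.4 mm².
A_2 = 2651 mm².
Equal strain + equilibrium ⇒ each member carries load in proportion to AE: A₁E₁ = 96660000 N, A₂E₂ = 548800000 N, ΣAE = 645500000 N.
σ₁ = P·E₁/ΣAE = 444000·104000/645500000 = 71.54 MPa.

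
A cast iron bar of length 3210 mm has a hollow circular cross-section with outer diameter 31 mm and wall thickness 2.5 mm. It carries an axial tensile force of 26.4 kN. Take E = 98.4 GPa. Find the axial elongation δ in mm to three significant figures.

3.85 mm

A = 223.8 mm².
δ_mech = NL/(AE) = 26400·3210/(223.8·98400) = 3.848 mm.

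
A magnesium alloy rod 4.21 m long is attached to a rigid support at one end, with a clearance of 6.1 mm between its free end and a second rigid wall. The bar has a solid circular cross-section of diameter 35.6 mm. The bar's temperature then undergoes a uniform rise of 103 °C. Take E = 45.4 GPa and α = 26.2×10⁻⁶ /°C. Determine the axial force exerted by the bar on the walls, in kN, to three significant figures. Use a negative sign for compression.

-56.5 kN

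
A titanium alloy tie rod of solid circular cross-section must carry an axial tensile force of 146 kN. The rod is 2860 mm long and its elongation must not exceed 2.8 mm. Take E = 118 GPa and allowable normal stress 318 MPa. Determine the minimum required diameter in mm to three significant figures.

40.1 mm

Required area A ≥ P/σ_allow = 146000/318 = 459.1 mm².
For a solid circular section, d ≥ √(4A/π) = 24.18 mm.
Elongation limit: A ≥ PL/(Eδ_allow) = 146000·2860/(118000·2.8) = 1264 mm² ⇒ d ≥ 40.11 mm.
The elongation limit governs.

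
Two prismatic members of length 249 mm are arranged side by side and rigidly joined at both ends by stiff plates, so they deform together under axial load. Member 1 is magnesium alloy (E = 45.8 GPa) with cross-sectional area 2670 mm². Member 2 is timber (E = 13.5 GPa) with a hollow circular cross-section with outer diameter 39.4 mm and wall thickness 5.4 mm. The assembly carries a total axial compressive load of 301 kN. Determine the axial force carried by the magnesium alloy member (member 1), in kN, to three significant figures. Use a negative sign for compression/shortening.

A_2 = 576.8 mm².
Equal strain + equilibrium ⇒ each member carries load in proportion to AE: A₁E₁ = 122300000 N, A₂E₂ = 7787000 N, ΣAE = 130100000 N.
F₁ = P·A₁E₁/ΣAE = -301000·122300000/130100000 = -283000 N.

-283 kN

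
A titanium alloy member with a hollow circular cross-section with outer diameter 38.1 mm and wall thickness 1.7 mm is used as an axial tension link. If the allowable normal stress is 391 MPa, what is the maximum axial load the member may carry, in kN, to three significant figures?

A = 194.4 mm².
P_max = σ_allow · A = 391 · 194.4 = 76010 N = 76.01 kN.

76.0 kN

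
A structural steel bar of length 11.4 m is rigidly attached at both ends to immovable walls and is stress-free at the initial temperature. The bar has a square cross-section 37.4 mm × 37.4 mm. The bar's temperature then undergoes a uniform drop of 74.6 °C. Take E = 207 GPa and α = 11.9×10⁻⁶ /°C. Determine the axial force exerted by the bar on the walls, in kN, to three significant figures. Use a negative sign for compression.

Free thermal expansion αLΔT = 11.9e-6 · 11400 · -74.6 = -10.12 mm.
The walls impose strain ε = −(-10.12)/11400 = 8.8774e-04; σ = Eε = 207000 · 8.8774e-04 = 183.8 MPa.
Wall reaction R = σ·A = 183.8·1399 = 257000 N = 257 kN.

257 kN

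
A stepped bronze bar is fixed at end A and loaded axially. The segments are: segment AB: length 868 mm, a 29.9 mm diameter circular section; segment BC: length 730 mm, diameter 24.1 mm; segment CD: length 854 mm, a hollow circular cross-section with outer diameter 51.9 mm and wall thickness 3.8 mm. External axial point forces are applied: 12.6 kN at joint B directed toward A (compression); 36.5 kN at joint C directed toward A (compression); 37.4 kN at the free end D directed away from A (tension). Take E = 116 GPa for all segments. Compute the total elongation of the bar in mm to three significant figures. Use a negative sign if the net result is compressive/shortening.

Internal axial forces (sectioning from the free end, tension +): N_CD = 37.4 kN, N_BC = 0.9 kN, N_AB = -11.7 kN.
A_AB = 702.2 mm².
A_BC = 456.2 mm².
A_CD = 574.2 mm².
δ_AB = -11700·868/(702.2·116000) = -0.1247 mm
δ_BC = 900·730/(456.2·116000) = 0.01242 mm
δ_CD = 37400·854/(574.2·116000) = 0.4795 mm
δ = Σδ_i = 0.3672 mm.

0.367 mm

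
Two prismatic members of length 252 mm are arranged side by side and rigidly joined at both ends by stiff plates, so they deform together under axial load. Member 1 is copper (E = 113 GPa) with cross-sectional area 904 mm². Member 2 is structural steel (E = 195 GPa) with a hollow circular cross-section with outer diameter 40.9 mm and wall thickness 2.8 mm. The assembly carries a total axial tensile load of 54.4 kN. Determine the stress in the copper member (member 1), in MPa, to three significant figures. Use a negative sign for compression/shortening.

A_2 = 335.1 mm².
Equal strain + equilibrium ⇒ each member carries load in proportion to AE: A₁E₁ = 102200000 N, A₂E₂ = 65350000 N, ΣAE = 167500000 N.
σ₁ = P·E₁/ΣAE = 54400·113000/167500000 = 36.7 MPa.

36.7 MPa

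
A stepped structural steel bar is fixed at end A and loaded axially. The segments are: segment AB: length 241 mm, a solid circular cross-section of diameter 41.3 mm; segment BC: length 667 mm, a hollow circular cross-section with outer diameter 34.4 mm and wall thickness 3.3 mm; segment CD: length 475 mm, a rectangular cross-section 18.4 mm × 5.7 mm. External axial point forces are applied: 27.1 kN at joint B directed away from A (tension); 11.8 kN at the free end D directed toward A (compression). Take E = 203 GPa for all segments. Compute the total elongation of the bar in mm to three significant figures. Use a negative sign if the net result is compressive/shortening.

Internal axial forces (sectioning from the free end, tension +): N_CD = -11.8 kN, N_BC = -11.8 kN, N_AB = 15.3 kN.
A_AB = 1340 mm².
A_BC = 322.4 mm².
A_CD = 104.9 mm².
δ_AB = 15300·241/(1340·203000) = 0.01356 mm
δ_BC = -11800·667/(322.4·203000) = -0.1203 mm
δ_CD = -11800·475/(104.9·203000) = -0.2633 mm
δ = Σδ_i = -0.37 mm.

-0.370 mm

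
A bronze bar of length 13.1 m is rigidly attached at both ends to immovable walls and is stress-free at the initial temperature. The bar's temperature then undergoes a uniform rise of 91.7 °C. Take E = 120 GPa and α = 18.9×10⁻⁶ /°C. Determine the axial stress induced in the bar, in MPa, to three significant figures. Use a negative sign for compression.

Free thermal expansion αLΔT = 18.9e-6 · 13100 · 91.7 = 22.7 mm.
The walls impose strain ε = −(22.7)/13100 = -1.7331e-03; σ = Eε = 120000 · -1.7331e-03 = -208 MPa.

-208 MPa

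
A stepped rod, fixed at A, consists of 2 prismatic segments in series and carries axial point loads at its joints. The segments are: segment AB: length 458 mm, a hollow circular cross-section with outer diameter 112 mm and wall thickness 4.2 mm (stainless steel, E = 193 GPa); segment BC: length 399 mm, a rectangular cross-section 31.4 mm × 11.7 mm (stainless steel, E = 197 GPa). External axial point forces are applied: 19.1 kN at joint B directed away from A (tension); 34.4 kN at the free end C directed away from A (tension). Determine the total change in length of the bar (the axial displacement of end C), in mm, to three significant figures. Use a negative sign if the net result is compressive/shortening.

0.279 mm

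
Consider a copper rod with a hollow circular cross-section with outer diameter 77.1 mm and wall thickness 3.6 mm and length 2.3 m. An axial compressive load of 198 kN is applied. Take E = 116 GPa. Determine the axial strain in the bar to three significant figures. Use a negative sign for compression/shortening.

-0.00205

A = 831.3 mm².
σ = N/A = -238.2 MPa; ε = σ/E = -238.2/116000 = -2.053e-03.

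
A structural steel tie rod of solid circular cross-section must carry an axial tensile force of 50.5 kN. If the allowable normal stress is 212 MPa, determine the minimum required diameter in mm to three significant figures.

17.4 mm

Required area A ≥ P/σ_allow = 50500/212 = 238.2 mm².
For a solid circular section, d ≥ √(4A/π) = 17.42 mm.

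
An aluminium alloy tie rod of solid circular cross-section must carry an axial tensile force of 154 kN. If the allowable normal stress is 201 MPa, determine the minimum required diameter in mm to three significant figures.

Required area A ≥ P/σ_allow = 154000/201 = 766.2 mm².
For a solid circular section, d ≥ √(4A/π) = 31.23 mm.

31.2 mm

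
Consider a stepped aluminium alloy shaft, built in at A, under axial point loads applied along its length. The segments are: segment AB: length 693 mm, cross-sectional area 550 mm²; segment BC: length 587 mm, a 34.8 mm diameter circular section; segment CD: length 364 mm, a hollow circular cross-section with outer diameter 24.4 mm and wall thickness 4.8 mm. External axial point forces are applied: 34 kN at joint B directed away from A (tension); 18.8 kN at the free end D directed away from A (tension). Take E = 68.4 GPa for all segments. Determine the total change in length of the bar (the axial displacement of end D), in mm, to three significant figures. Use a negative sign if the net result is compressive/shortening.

Internal axial forces (sectioning from the free end, tension +): N_CD = 18.8 kN, N_BC = 18.8 kN, N_AB = 52.8 kN.
A_BC = 951.1 mm².
A_CD = 295.6 mm².
δ_AB = 52800·693/(550·68400) = 0.9726 mm
δ_BC = 18800·587/(951.1·68400) = 0.1696 mm
δ_CD = 18800·364/(295.6·68400) = 0.3385 mm
δ = Σδ_i = 1.481 mm.

1.48 mm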